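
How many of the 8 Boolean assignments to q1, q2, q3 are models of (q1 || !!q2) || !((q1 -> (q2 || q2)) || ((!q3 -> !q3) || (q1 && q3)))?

Initial set: {((q1 || !!q2) || !((q1 -> (q2 || q2)) || ((!q3 -> !q3) || (q1 && q3))))}.
((q1 || !!q2) || !((q1 -> (q2 || q2)) || ((!q3 -> !q3) || (q1 && q3)))): β-rule — branch into (q1 || !!q2)  //  !((q1 -> (q2 || q2)) || ((!q3 -> !q3) || (q1 && q3))).
  branch 1 (add (q1 || !!q2)):
    (q1 || !!q2): β-rule — branch into q1  //  !!q2.
      branch 1.1 (add q1):
        ○ open, literals {q1=true}.
      branch 1.2 (add !!q2):
        !!q2: drop double negation, giving q2.
        ○ open, literals {q2=true}.
  branch 2 (add !((q1 -> (q2 || q2)) || ((!q3 -> !q3) || (q1 && q3)))):
    !((q1 -> (q2 || q2)) || ((!q3 -> !q3) || (q1 && q3))): α-rule — add !(q1 -> (q2 || q2)), !((!q3 -> !q3) || (q1 && q3)).
    !(q1 -> (q2 || q2)): α-rule — add q1, !(q2 || q2).
    !((!q3 -> !q3) || (q1 && q3)): α-rule — add !(!q3 -> !q3), !(q1 && q3).
    !(q2 || q2): α-rule — add !q2, !q2.
    !(!q3 -> !q3): α-rule — add !q3, !!q3.
    × closes — contains both q3 and !q3.
1 branch closed, 2 open.
Each open branch fixes some atoms; the unmentioned ones are free. Counting distinct full assignments: branch {q1=true} (q2, q3) contributes 4 new; branch {q2=true} (q1, q3) contributes 2 new. Total: 6.

6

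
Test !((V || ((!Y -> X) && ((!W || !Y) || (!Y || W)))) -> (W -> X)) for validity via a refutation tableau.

Assume the negation and expand:
Initial set: {F !((V || ((!Y -> X) && ((!W || !Y) || (!Y || W)))) -> (W -> X))}.
F !((V || ((!Y -> X) && ((!W || !Y) || (!Y || W)))) -> (W -> X)): β-rule — branch into F (V || ((!Y -> X) && ((!W || !Y) || (!Y || W))))  //  T (W -> X).
  branch 1 (add F (V || ((!Y -> X) && ((!W || !Y) || (!Y || W))))):
    F (V || ((!Y -> X) && ((!W || !Y) || (!Y || W)))): α-rule — add F V, F ((!Y -> X) && ((!W || !Y) || (!Y || W))).
    F ((!Y -> X) && ((!W || !Y) || (!Y || W))): β-rule — branch into F (!Y -> X)  //  F ((!W || !Y) || (!Y || W)).
      branch 1.1 (add F (!Y -> X)):
        F (!Y -> X): α-rule — add T !Y, F X.
        ○ open, literals {V=0, X=0, Y=0}.
      branch 1.2 (add F ((!W || !Y) || (!Y || W))):
        F ((!W || !Y) || (!Y || W)): α-rule — add F (!W || !Y), F (!Y || W).
        F (!W || !Y): α-rule — add F !W, F !Y.
        F (!Y || W): α-rule — add F !Y, F W.
        × closes — contains both W and !W.
  branch 2 (add T (W -> X)):
    T (W -> X): β-rule — branch into F W  //  T X.
      branch 2.1 (add F W):
        ○ open, literals {W=0}.
      branch 2.2 (add T X):
        ○ open, literals {X=1}.
1 branch closed, 3 open.
An open branch gives a countermodel: V=0, X=0, Y=0 (unmentioned atoms arbitrary); under it the original formula is false.

Not valid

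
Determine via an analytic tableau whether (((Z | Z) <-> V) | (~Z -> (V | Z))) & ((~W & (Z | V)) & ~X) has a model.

Satisfiable

Initial set: {((((Z | Z) <-> V) | (~Z -> (V | Z))) & ((~W & (Z | V)) & ~X))}.
((((Z | Z) <-> V) | (~Z -> (V | Z))) & ((~W & (Z | V)) & ~X)): α-rule — add (((Z | Z) <-> V) | (~Z -> (V | Z))), ((~W & (Z | V)) & ~X).
((~W & (Z | V)) & ~X): α-rule — add (~W & (Z | V)), ~X.
(~W & (Z | V)): α-rule — add ~W, (Z | V).
(((Z | Z) <-> V) | (~Z -> (V | Z))): β-rule — branch into ((Z | Z) <-> V)  //  (~Z -> (V | Z)).
  branch 1 (add ((Z | Z) <-> V)):
    (Z | V): β-rule — branch into Z  //  V.
      branch 1.1 (add Z):
        ((Z | Z) <-> V): β-rule — branch into (Z | Z), V  //  ~(Z | Z), ~V.
          branch 1.1.1 (add (Z | Z), V):
            (Z | Z): β-rule — branch into Z  //  Z.
              branch 1.1.1.1 (add Z):
                ○ open, literals {V=true, W=false, X=false, Z=true}.
              branch 1.1.1.2 (add Z):
                ○ open, literals {V=true, W=false, X=false, Z=true}.
          branch 1.1.2 (add ~(Z | Z), ~V):
            ~(Z | Z): α-rule — add ~Z, ~Z.
            × closes — contains both Z and ~Z.
      branch 1.2 (add V):
        ((Z | Z) <-> V): β-rule — branch into (Z | Z), V  //  ~(Z | Z), ~V.
          branch 1.2.1 (add (Z | Z), V):
            (Z | Z): β-rule — branch into Z  //  Z.
              branch 1.2.1.1 (add Z):
                ○ open, literals {V=true, W=false, X=false, Z=true}.
              branch 1.2.1.2 (add Z):
                ○ open, literals {V=true, W=false, X=false, Z=true}.
          branch 1.2.2 (add ~(Z | Z), ~V):
            × closes — contains both V and ~V.
  branch 2 (add (~Z -> (V | Z))):
    (Z | V): β-rule — branch into Z  //  V.
      branch 2.1 (add Z):
        (~Z -> (V | Z)): β-rule — branch into ~~Z  //  (V | Z).
          branch 2.1.1 (add ~~Z):
            ○ open, literals {W=false, X=false, Z=true}.
          branch 2.1.2 (add (V | Z)):
            (V | Z): β-rule — branch into V  //  Z.
              branch 2.1.2.1 (add V):
                ○ open, literals {V=true, W=false, X=false, Z=true}.
              branch 2.1.2.2 (add Z):
                ○ open, literals {W=false, X=false, Z=true}.
      branch 2.2 (add V):
        (~Z -> (V | Z)): β-rule — branch into ~~Z  //  (V | Z).
          branch 2.2.1 (add ~~Z):
            ○ open, literals {V=true, W=false, X=false, Z=true}.
          branch 2.2.2 (add (V | Z)):
            (V | Z): β-rule — branch into V  //  Z.
              branch 2.2.2.1 (add V):
                ○ open, literals {V=true, W=false, X=false}.
              branch 2.2.2.2 (add Z):
                ○ open, literals {V=true, W=false, X=false, Z=true}.
2 branches closed, 10 open.
An open branch gives a satisfying assignment: V=true, W=false, X=false, Z=true.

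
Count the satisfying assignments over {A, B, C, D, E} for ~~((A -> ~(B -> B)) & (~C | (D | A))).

Initial set: {T ~~((A -> ~(B -> B)) & (~C | (D | A)))}.
T ~~((A -> ~(B -> B)) & (~C | (D | A))): drop double negation, giving T ((A -> ~(B -> B)) & (~C | (D | A))).
T ((A -> ~(B -> B)) & (~C | (D | A))): α-rule — add T (A -> ~(B -> B)), T (~C | (D | A)).
T (A -> ~(B -> B)): β-rule — branch into F A  //  T ~(B -> B).
  branch 1 (add F A):
    T (~C | (D | A)): β-rule — branch into T ~C  //  T (D | A).
      branch 1.1 (add T ~C):
        ○ open, literals {A=0, C=0}.
      branch 1.2 (add T (D | A)):
        T (D | A): β-rule — branch into T D  //  T A.
          branch 1.2.1 (add T D):
            ○ open, literals {A=0, D=1}.
          branch 1.2.2 (add T A):
            × closes — contains both A and ~A.
  branch 2 (add T ~(B -> B)):
    T ~(B -> B): α-rule — add T B, F B.
    × closes — contains both B and ~B.
2 branches closed, 2 open.
Each open branch fixes some atoms; the unmentioned ones are free. Counting distinct full assignments: branch {A=0, C=0} (B, D, E) contributes 8 new; branch {A=0, D=1} (B, C, E) contributes 4 new. Total: 12.

12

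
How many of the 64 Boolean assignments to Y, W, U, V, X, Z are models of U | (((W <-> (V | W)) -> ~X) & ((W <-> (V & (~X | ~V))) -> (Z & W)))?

Initial set: {(U | (((W <-> (V | W)) -> ~X) & ((W <-> (V & (~X | ~V))) -> (Z & W))))}.
(U | (((W <-> (V | W)) -> ~X) & ((W <-> (V & (~X | ~V))) -> (Z & W)))): β-rule — branch into U  //  (((W <-> (V | W)) -> ~X) & ((W <-> (V & (~X | ~V))) -> (Z & W))).
  branch 1 (add U):
    ○ open, literals {U=1}.
  branch 2 (add (((W <-> (V | W)) -> ~X) & ((W <-> (V & (~X | ~V))) -> (Z & W)))):
    (((W <-> (V | W)) -> ~X) & ((W <-> (V & (~X | ~V))) -> (Z & W))): α-rule — add ((W <-> (V | W)) -> ~X), ((W <-> (V & (~X | ~V))) -> (Z & W)).
    ((W <-> (V | W)) -> ~X): β-rule — branch into ~(W <-> (V | W))  //  ~X.
      branch 2.1 (add ~(W <-> (V | W))):
        ((W <-> (V & (~X | ~V))) -> (Z & W)): β-rule — branch into ~(W <-> (V & (~X | ~V)))  //  (Z & W).
          branch 2.1.1 (add ~(W <-> (V & (~X | ~V)))):
            ~(W <-> (V | W)): β-rule — branch into W, ~(V | W)  //  ~W, (V | W).
              branch 2.1.1.1 (add W, ~(V | W)):
                ~(V | W): α-rule — add ~V, ~W.
                × closes — contains both W and ~W.
              branch 2.1.1.2 (add ~W, (V | W)):
                ~(W <-> (V & (~X | ~V))): β-rule — branch into W, ~(V & (~X | ~V))  //  ~W, (V & (~X | ~V)).
                  branch 2.1.1.2.1 (add W, ~(V & (~X | ~V))):
                    × closes — contains both W and ~W.
                  branch 2.1.1.2.2 (add ~W, (V & (~X | ~V))):
                    (V & (~X | ~V)): α-rule — add V, (~X | ~V).
                    (V | W): β-rule — branch into V  //  W.
                      branch 2.1.1.2.2.1 (add V):
                        (~X | ~V): β-rule — branch into ~X  //  ~V.
                          branch 2.1.1.2.2.1.1 (add ~X):
                            ○ open, literals {V=1, W=0, X=0}.
                          branch 2.1.1.2.2.1.2 (add ~V):
                            × closes — contains both V and ~V.
                      branch 2.1.1.2.2.2 (add W):
                        × closes — contains both W and ~W.
          branch 2.1.2 (add (Z & W)):
            (Z & W): α-rule — add Z, W.
            ~(W <-> (V | W)): β-rule — branch into W, ~(V | W)  //  ~W, (V | W).
              branch 2.1.2.1 (add W, ~(V | W)):
                ~(V | W): α-rule — add ~V, ~W.
                × closes — contains both W and ~W.
              branch 2.1.2.2 (add ~W, (V | W)):
                × closes — contains both W and ~W.
      branch 2.2 (add ~X):
        ((W <-> (V & (~X | ~V))) -> (Z & W)): β-rule — branch into ~(W <-> (V & (~X | ~V)))  //  (Z & W).
          branch 2.2.1 (add ~(W <-> (V & (~X | ~V)))):
            ~(W <-> (V & (~X | ~V))): β-rule — branch into W, ~(V & (~X | ~V))  //  ~W, (V & (~X | ~V)).
              branch 2.2.1.1 (add W, ~(V & (~X | ~V))):
                ~(V & (~X | ~V)): β-rule — branch into ~V  //  ~(~X | ~V).
                  branch 2.2.1.1.1 (add ~V):
                    ○ open, literals {V=0, W=1, X=0}.
                  branch 2.2.1.1.2 (add ~(~X | ~V)):
                    ~(~X | ~V): α-rule — add ~~X, ~~V.
                    × closes — contains both X and ~X.
              branch 2.2.1.2 (add ~W, (V & (~X | ~V))):
                (V & (~X | ~V)): α-rule — add V, (~X | ~V).
                (~X | ~V): β-rule — branch into ~X  //  ~V.
                  branch 2.2.1.2.1 (add ~X):
                    ○ open, literals {V=1, W=0, X=0}.
                  branch 2.2.1.2.2 (add ~V):
                    × closes — contains both V and ~V.
          branch 2.2.2 (add (Z & W)):
            (Z & W): α-rule — add Z, W.
            ○ open, literals {W=1, X=0, Z=1}.
8 branches closed, 5 open.
Each open branch fixes some atoms; the unmentioned ones are free. Counting distinct full assignments: branch {U=1} (Y, W, V, X, Z) contributes 32 new; branch {V=1, W=0, X=0} (Y, U, Z) contributes 4 new; branch {V=0, W=1, X=0} (Y, U, Z) contributes 4 new; branch {V=1, W=0, X=0} (Y, U, Z) contributes 0 new; branch {W=1, X=0, Z=1} (Y, U, V) contributes 2 new. Total: 42.

42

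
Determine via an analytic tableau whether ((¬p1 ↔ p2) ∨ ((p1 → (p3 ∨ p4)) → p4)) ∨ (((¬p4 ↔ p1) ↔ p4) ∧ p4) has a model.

Satisfiable

Initial set: {(((¬p1 ↔ p2) ∨ ((p1 → (p3 ∨ p4)) → p4)) ∨ (((¬p4 ↔ p1) ↔ p4) ∧ p4))}.
(((¬p1 ↔ p2) ∨ ((p1 → (p3 ∨ p4)) → p4)) ∨ (((¬p4 ↔ p1) ↔ p4) ∧ p4)): β-rule — branch into ((¬p1 ↔ p2) ∨ ((p1 → (p3 ∨ p4)) → p4))  //  (((¬p4 ↔ p1) ↔ p4) ∧ p4).
  branch 1 (add ((¬p1 ↔ p2) ∨ ((p1 → (p3 ∨ p4)) → p4))):
    ((¬p1 ↔ p2) ∨ ((p1 → (p3 ∨ p4)) → p4)): β-rule — branch into (¬p1 ↔ p2)  //  ((p1 → (p3 ∨ p4)) → p4).
      branch 1.1 (add (¬p1 ↔ p2)):
        (¬p1 ↔ p2): β-rule — branch into ¬p1, p2  //  ¬¬p1, ¬p2.
          branch 1.1.1 (add ¬p1, p2):
            ○ open, literals {p1=false, p2=true}.
          branch 1.1.2 (add ¬¬p1, ¬p2):
            ○ open, literals {p1=true, p2=false}.
      branch 1.2 (add ((p1 → (p3 ∨ p4)) → p4)):
        ((p1 → (p3 ∨ p4)) → p4): β-rule — branch into ¬(p1 → (p3 ∨ p4))  //  p4.
          branch 1.2.1 (add ¬(p1 → (p3 ∨ p4))):
            ¬(p1 → (p3 ∨ p4)): α-rule — add p1, ¬(p3 ∨ p4).
            ¬(p3 ∨ p4): α-rule — add ¬p3, ¬p4.
            ○ open, literals {p1=true, p3=false, p4=false}.
          branch 1.2.2 (add p4):
            ○ open, literals {p4=true}.
  branch 2 (add (((¬p4 ↔ p1) ↔ p4) ∧ p4)):
    (((¬p4 ↔ p1) ↔ p4) ∧ p4): α-rule — add ((¬p4 ↔ p1) ↔ p4), p4.
    ((¬p4 ↔ p1) ↔ p4): β-rule — branch into (¬p4 ↔ p1), p4  //  ¬(¬p4 ↔ p1), ¬p4.
      branch 2.1 (add (¬p4 ↔ p1), p4):
        (¬p4 ↔ p1): β-rule — branch into ¬p4, p1  //  ¬¬p4, ¬p1.
          branch 2.1.1 (add ¬p4, p1):
            × closes — contains both p4 and ¬p4.
          branch 2.1.2 (add ¬¬p4, ¬p1):
            ○ open, literals {p1=false, p4=true}.
      branch 2.2 (add ¬(¬p4 ↔ p1), ¬p4):
        × closes — contains both p4 and ¬p4.
2 branches closed, 5 open.
An open branch gives a satisfying assignment: p1=false, p2=true.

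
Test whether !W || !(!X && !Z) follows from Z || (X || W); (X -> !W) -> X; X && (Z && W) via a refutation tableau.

Initial set: {(Z || (X || W)); ((X -> !W) -> X); (X && (Z && W)); !(!W || !(!X && !Z))}.
(X && (Z && W)): α-rule — add X, (Z && W).
!(!W || !(!X && !Z)): α-rule — add !!W, !!(!X && !Z).
(Z && W): α-rule — add Z, W.
!!(!X && !Z): α-rule — add !X, !Z.
× closes — contains both X and !X.
All 1 branch closes.
Every branch closed, so the premises entail the conclusion.

Yes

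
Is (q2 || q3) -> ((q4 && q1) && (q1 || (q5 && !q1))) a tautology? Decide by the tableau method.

Assume the negation and expand:
Initial set: {!((q2 || q3) -> ((q4 && q1) && (q1 || (q5 && !q1))))}.
!((q2 || q3) -> ((q4 && q1) && (q1 || (q5 && !q1)))): α-rule — add (q2 || q3), !((q4 && q1) && (q1 || (q5 && !q1))).
(q2 || q3): β-rule — branch into q2  //  q3.
  branch 1 (add q2):
    !((q4 && q1) && (q1 || (q5 && !q1))): β-rule — branch into !(q4 && q1)  //  !(q1 || (q5 && !q1)).
      branch 1.1 (add !(q4 && q1)):
        !(q4 && q1): β-rule — branch into !q4  //  !q1.
          branch 1.1.1 (add !q4):
            ○ open, literals {q2=T, q4=F}.
          branch 1.1.2 (add !q1):
            ○ open, literals {q1=F, q2=T}.
      branch 1.2 (add !(q1 || (q5 && !q1))):
        !(q1 || (q5 && !q1)): α-rule — add !q1, !(q5 && !q1).
        !(q5 && !q1): β-rule — branch into !q5  //  !!q1.
          branch 1.2.1 (add !q5):
            ○ open, literals {q1=F, q2=T, q5=F}.
          branch 1.2.2 (add !!q1):
            × closes — contains both q1 and !q1.
  branch 2 (add q3):
    !((q4 && q1) && (q1 || (q5 && !q1))): β-rule — branch into !(q4 && q1)  //  !(q1 || (q5 && !q1)).
      branch 2.1 (add !(q4 && q1)):
        !(q4 && q1): β-rule — branch into !q4  //  !q1.
          branch 2.1.1 (add !q4):
            ○ open, literals {q3=T, q4=F}.
          branch 2.1.2 (add !q1):
            ○ open, literals {q1=F, q3=T}.
      branch 2.2 (add !(q1 || (q5 && !q1))):
        !(q1 || (q5 && !q1)): α-rule — add !q1, !(q5 && !q1).
        !(q5 && !q1): β-rule — branch into !q5  //  !!q1.
          branch 2.2.1 (add !q5):
            ○ open, literals {q1=F, q3=T, q5=F}.
          branch 2.2.2 (add !!q1):
            × closes — contains both q1 and !q1.
2 branches closed, 6 open.
An open branch gives a countermodel: q2=T, q4=F (unmentioned atoms arbitrary); under it the original formula is false.

Not valid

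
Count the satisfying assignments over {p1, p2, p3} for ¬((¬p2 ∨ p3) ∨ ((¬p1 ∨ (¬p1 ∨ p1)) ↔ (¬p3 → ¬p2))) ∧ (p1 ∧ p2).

1

Initial set: {(¬((¬p2 ∨ p3) ∨ ((¬p1 ∨ (¬p1 ∨ p1)) ↔ (¬p3 → ¬p2))) ∧ (p1 ∧ p2))}.
(¬((¬p2 ∨ p3) ∨ ((¬p1 ∨ (¬p1 ∨ p1)) ↔ (¬p3 → ¬p2))) ∧ (p1 ∧ p2)): α-rule — add ¬((¬p2 ∨ p3) ∨ ((¬p1 ∨ (¬p1 ∨ p1)) ↔ (¬p3 → ¬p2))), (p1 ∧ p2).
¬((¬p2 ∨ p3) ∨ ((¬p1 ∨ (¬p1 ∨ p1)) ↔ (¬p3 → ¬p2))): α-rule — add ¬(¬p2 ∨ p3), ¬((¬p1 ∨ (¬p1 ∨ p1)) ↔ (¬p3 → ¬p2)).
(p1 ∧ p2): α-rule — add p1, p2.
¬(¬p2 ∨ p3): α-rule — add ¬¬p2, ¬p3.
¬((¬p1 ∨ (¬p1 ∨ p1)) ↔ (¬p3 → ¬p2)): β-rule — branch into (¬p1 ∨ (¬p1 ∨ p1)), ¬(¬p3 → ¬p2)  //  ¬(¬p1 ∨ (¬p1 ∨ p1)), (¬p3 → ¬p2).
  branch 1 (add (¬p1 ∨ (¬p1 ∨ p1)), ¬(¬p3 → ¬p2)):
    ¬(¬p3 → ¬p2): α-rule — add ¬p3, ¬¬p2.
    (¬p1 ∨ (¬p1 ∨ p1)): β-rule — branch into ¬p1  //  (¬p1 ∨ p1).
      branch 1.1 (add ¬p1):
        × closes — contains both p1 and ¬p1.
      branch 1.2 (add (¬p1 ∨ p1)):
        (¬p1 ∨ p1): β-rule — branch into ¬p1  //  p1.
          branch 1.2.1 (add ¬p1):
            × closes — contains both p1 and ¬p1.
          branch 1.2.2 (add p1):
            ○ open, literals {p1=T, p2=T, p3=F}.
  branch 2 (add ¬(¬p1 ∨ (¬p1 ∨ p1)), (¬p3 → ¬p2)):
    ¬(¬p1 ∨ (¬p1 ∨ p1)): α-rule — add ¬¬p1, ¬(¬p1 ∨ p1).
    ¬(¬p1 ∨ p1): α-rule — add ¬¬p1, ¬p1.
    × closes — contains both p1 and ¬p1.
3 branches closed, 1 open.
Each open branch fixes some atoms; the unmentioned ones are free. Counting distinct full assignments: branch {p1=T, p2=T, p3=F} (none free) contributes 1 new. Total: 1.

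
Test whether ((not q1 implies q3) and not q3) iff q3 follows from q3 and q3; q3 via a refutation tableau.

Initial set: {(q3 and q3); q3; not (((not q1 implies q3) and not q3) iff q3)}.
(q3 and q3): α-rule — add q3, q3.
not (((not q1 implies q3) and not q3) iff q3): β-rule — branch into ((not q1 implies q3) and not q3), not q3  //  not ((not q1 implies q3) and not q3), q3.
  branch 1 (add ((not q1 implies q3) and not q3), not q3):
    × closes — contains both q3 and not q3.
  branch 2 (add not ((not q1 implies q3) and not q3), q3):
    not ((not q1 implies q3) and not q3): β-rule — branch into not (not q1 implies q3)  //  not not q3.
      branch 2.1 (add not (not q1 implies q3)):
        not (not q1 implies q3): α-rule — add not q1, not q3.
        × closes — contains both q3 and not q3.
      branch 2.2 (add not not q3):
        ○ open, literals {q3=1}.
2 branches closed, 1 open.
An open branch gives a countermodel: q3=1 (unmentioned atoms arbitrary); the premises hold there but the conclusion fails.

No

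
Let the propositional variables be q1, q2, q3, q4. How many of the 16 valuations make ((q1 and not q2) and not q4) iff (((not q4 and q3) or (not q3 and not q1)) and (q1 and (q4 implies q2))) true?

Initial set: {(((q1 and not q2) and not q4) iff (((not q4 and q3) or (not q3 and not q1)) and (q1 and (q4 implies q2))))}.
(((q1 and not q2) and not q4) iff (((not q4 and q3) or (not q3 and not q1)) and (q1 and (q4 implies q2)))): β-rule — branch into ((q1 and not q2) and not q4), (((not q4 and q3) or (not q3 and not q1)) and (q1 and (q4 implies q2)))  //  not ((q1 and not q2) and not q4), not (((not q4 and q3) or (not q3 and not q1)) and (q1 and (q4 implies q2))).
  branch 1 (add ((q1 and not q2) and not q4), (((not q4 and q3) or (not q3 and not q1)) and (q1 and (q4 implies q2)))):
    ((q1 and not q2) and not q4): α-rule — add (q1 and not q2), not q4.
    (((not q4 and q3) or (not q3 and not q1)) and (q1 and (q4 implies q2))): α-rule — add ((not q4 and q3) or (not q3 and not q1)), (q1 and (q4 implies q2)).
    (q1 and not q2): α-rule — add q1, not q2.
    (q1 and (q4 implies q2)): α-rule — add q1, (q4 implies q2).
    ((not q4 and q3) or (not q3 and not q1)): β-rule — branch into (not q4 and q3)  //  (not q3 and not q1).
      branch 1.1 (add (not q4 and q3)):
        (not q4 and q3): α-rule — add not q4, q3.
        (q4 implies q2): β-rule — branch into not q4  //  q2.
          branch 1.1.1 (add not q4):
            ○ open, literals {q1=T, q2=F, q3=T, q4=F}.
          branch 1.1.2 (add q2):
            × closes — contains both q2 and not q2.
      branch 1.2 (add (not q3 and not q1)):
        (not q3 and not q1): α-rule — add not q3, not q1.
        × closes — contains both q1 and not q1.
  branch 2 (add not ((q1 and not q2) and not q4), not (((not q4 and q3) or (not q3 and not q1)) and (q1 and (q4 implies q2)))):
    not ((q1 and not q2) and not q4): β-rule — branch into not (q1 and not q2)  //  not not q4.
      branch 2.1 (add not (q1 and not q2)):
        not (((not q4 and q3) or (not q3 and not q1)) and (q1 and (q4 implies q2))): β-rule — branch into not ((not q4 and q3) or (not q3 and not q1))  //  not (q1 and (q4 implies q2)).
          branch 2.1.1 (add not ((not q4 and q3) or (not q3 and not q1))):
            not ((not q4 and q3) or (not q3 and not q1)): α-rule — add not (not q4 and q3), not (not q3 and not q1).
            not (q1 and not q2): β-rule — branch into not q1  //  not not q2.
              branch 2.1.1.1 (add not q1):
                not (not q4 and q3): β-rule — branch into not not q4  //  not q3.
                  branch 2.1.1.1.1 (add not not q4):
                    not (not q3 and not q1): β-rule — branch into not not q3  //  not not q1.
                      branch 2.1.1.1.1.1 (add not not q3):
                        ○ open, literals {q1=F, q3=T, q4=T}.
                      branch 2.1.1.1.1.2 (add not not q1):
                        × closes — contains both q1 and not q1.
                  branch 2.1.1.1.2 (add not q3):
                    not (not q3 and not q1): β-rule — branch into not not q3  //  not not q1.
                      branch 2.1.1.1.2.1 (add not not q3):
                        × closes — contains both q3 and not q3.
                      branch 2.1.1.1.2.2 (add not not q1):
                        × closes — contains both q1 and not q1.
              branch 2.1.1.2 (add not not q2):
                not (not q4 and q3): β-rule — branch into not not q4  //  not q3.
                  branch 2.1.1.2.1 (add not not q4):
                    not (not q3 and not q1): β-rule — branch into not not q3  //  not not q1.
                      branch 2.1.1.2.1.1 (add not not q3):
                        ○ open, literals {q2=T, q3=T, q4=T}.
                      branch 2.1.1.2.1.2 (add not not q1):
                        ○ open, literals {q1=T, q2=T, q4=T}.
                  branch 2.1.1.2.2 (add not q3):
                    not (not q3 and not q1): β-rule — branch into not not q3  //  not not q1.
                      branch 2.1.1.2.2.1 (add not not q3):
                        × closes — contains both q3 and not q3.
                      branch 2.1.1.2.2.2 (add not not q1):
                        ○ open, literals {q1=T, q2=T, q3=F}.
          branch 2.1.2 (add not (q1 and (q4 implies q2))):
            not (q1 and not q2): β-rule — branch into not q1  //  not not q2.
              branch 2.1.2.1 (add not q1):
                not (q1 and (q4 implies q2)): β-rule — branch into not q1  //  not (q4 implies q2).
                  branch 2.1.2.1.1 (add not q1):
                    ○ open, literals {q1=F}.
                  branch 2.1.2.1.2 (add not (q4 implies q2)):
                    not (q4 implies q2): α-rule — add q4, not q2.
                    ○ open, literals {q1=F, q2=F, q4=T}.
              branch 2.1.2.2 (add not not q2):
                not (q1 and (q4 implies q2)): β-rule — branch into not q1  //  not (q4 implies q2).
                  branch 2.1.2.2.1 (add not q1):
                    ○ open, literals {q1=F, q2=T}.
                  branch 2.1.2.2.2 (add not (q4 implies q2)):
                    not (q4 implies q2): α-rule — add q4, not q2.
                    × closes — contains both q2 and not q2.
      branch 2.2 (add not not q4):
        not (((not q4 and q3) or (not q3 and not q1)) and (q1 and (q4 implies q2))): β-rule — branch into not ((not q4 and q3) or (not q3 and not q1))  //  not (q1 and (q4 implies q2)).
          branch 2.2.1 (add not ((not q4 and q3) or (not q3 and not q1))):
            not ((not q4 and q3) or (not q3 and not q1)): α-rule — add not (not q4 and q3), not (not q3 and not q1).
            not (not q4 and q3): β-rule — branch into not not q4  //  not q3.
              branch 2.2.1.1 (add not not q4):
                not (not q3 and not q1): β-rule — branch into not not q3  //  not not q1.
                  branch 2.2.1.1.1 (add not not q3):
                    ○ open, literals {q3=T, q4=T}.
                  branch 2.2.1.1.2 (add not not q1):
                    ○ open, literals {q1=T, q4=T}.
              branch 2.2.1.2 (add not q3):
                not (not q3 and not q1): β-rule — branch into not not q3  //  not not q1.
                  branch 2.2.1.2.1 (add not not q3):
                    × closes — contains both q3 and not q3.
                  branch 2.2.1.2.2 (add not not q1):
                    ○ open, literals {q1=T, q3=F, q4=T}.
          branch 2.2.2 (add not (q1 and (q4 implies q2))):
            not (q1 and (q4 implies q2)): β-rule — branch into not q1  //  not (q4 implies q2).
              branch 2.2.2.1 (add not q1):
                ○ open, literals {q1=F, q4=T}.
              branch 2.2.2.2 (add not (q4 implies q2)):
                not (q4 implies q2): α-rule — add q4, not q2.
                ○ open, literals {q2=F, q4=T}.
8 branches closed, 13 open.
Each open branch fixes some atoms; the unmentioned ones are free. Counting distinct full assignments: branch {q1=T, q2=F, q3=T, q4=F} (none free) contributes 1 new; branch {q1=F, q3=T, q4=T} (q2) contributes 2 new; branch {q2=T, q3=T, q4=T} (q1) contributes 1 new; branch {q1=T, q2=T, q4=T} (q3) contributes 1 new; branch {q1=T, q2=T, q3=F} (q4) contributes 1 new; branch {q1=F} (q2, q3, q4) contributes 6 new; branch {q1=F, q2=F, q4=T} (q3) contributes 0 new; branch {q1=F, q2=T} (q3, q4) contributes 0 new; branch {q3=T, q4=T} (q1, q2) contributes 1 new; branch {q1=T, q4=T} (q2, q3) contributes 1 new; branch {q1=T, q3=F, q4=T} (q2) contributes 0 new; branch {q1=F, q4=T} (q2, q3) contributes 0 new; branch {q2=F, q4=T} (q1, q3) contributes 0 new. Total: 14.

14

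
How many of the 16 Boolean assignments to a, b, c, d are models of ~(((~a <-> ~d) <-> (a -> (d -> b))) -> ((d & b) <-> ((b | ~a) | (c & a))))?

Initial set: {~(((~a <-> ~d) <-> (a -> (d -> b))) -> ((d & b) <-> ((b | ~a) | (c & a))))}.
~(((~a <-> ~d) <-> (a -> (d -> b))) -> ((d & b) <-> ((b | ~a) | (c & a)))): α-rule — add ((~a <-> ~d) <-> (a -> (d -> b))), ~((d & b) <-> ((b | ~a) | (c & a))).
((~a <-> ~d) <-> (a -> (d -> b))): β-rule — branch into (~a <-> ~d), (a -> (d -> b))  //  ~(~a <-> ~d), ~(a -> (d -> b)).
  branch 1 (add (~a <-> ~d), (a -> (d -> b))):
    ~((d & b) <-> ((b | ~a) | (c & a))): β-rule — branch into (d & b), ~((b | ~a) | (c & a))  //  ~(d & b), ((b | ~a) | (c & a)).
      branch 1.1 (add (d & b), ~((b | ~a) | (c & a))):
        (d & b): α-rule — add d, b.
        ~((b | ~a) | (c & a)): α-rule — add ~(b | ~a), ~(c & a).
        ~(b | ~a): α-rule — add ~b, ~~a.
        × closes — contains both b and ~b.
      branch 1.2 (add ~(d & b), ((b | ~a) | (c & a))):
        (~a <-> ~d): β-rule — branch into ~a, ~d  //  ~~a, ~~d.
          branch 1.2.1 (add ~a, ~d):
            (a -> (d -> b)): β-rule — branch into ~a  //  (d -> b).
              branch 1.2.1.1 (add ~a):
                ~(d & b): β-rule — branch into ~d  //  ~b.
                  branch 1.2.1.1.1 (add ~d):
                    ((b | ~a) | (c & a)): β-rule — branch into (b | ~a)  //  (c & a).
                      branch 1.2.1.1.1.1 (add (b | ~a)):
                        (b | ~a): β-rule — branch into b  //  ~a.
                          branch 1.2.1.1.1.1.1 (add b):
                            ○ open, literals {a=0, b=1, d=0}.
                          branch 1.2.1.1.1.1.2 (add ~a):
                            ○ open, literals {a=0, d=0}.
                      branch 1.2.1.1.1.2 (add (c & a)):
                        (c & a): α-rule — add c, a.
                        × closes — contains both a and ~a.
                  branch 1.2.1.1.2 (add ~b):
                    ((b | ~a) | (c & a)): β-rule — branch into (b | ~a)  //  (c & a).
                      branch 1.2.1.1.2.1 (add (b | ~a)):
                        (b | ~a): β-rule — branch into b  //  ~a.
                          branch 1.2.1.1.2.1.1 (add b):
                            × closes — contains both b and ~b.
                          branch 1.2.1.1.2.1.2 (add ~a):
                            ○ open, literals {a=0, b=0, d=0}.
                      branch 1.2.1.1.2.2 (add (c & a)):
                        (c & a): α-rule — add c, a.
                        × closes — contains both a and ~a.
              branch 1.2.1.2 (add (d -> b)):
                ~(d & b): β-rule — branch into ~d  //  ~b.
                  branch 1.2.1.2.1 (add ~d):
                    ((b | ~a) | (c & a)): β-rule — branch into (b | ~a)  //  (c & a).
                      branch 1.2.1.2.1.1 (add (b | ~a)):
                        (d -> b): β-rule — branch into ~d  //  b.
                          branch 1.2.1.2.1.1.1 (add ~d):
                            (b | ~a): β-rule — branch into b  //  ~a.
                              branch 1.2.1.2.1.1.1.1 (add b):
                                ○ open, literals {a=0, b=1, d=0}.
                              branch 1.2.1.2.1.1.1.2 (add ~a):
                                ○ open, literals {a=0, d=0}.
                          branch 1.2.1.2.1.1.2 (add b):
                            (b | ~a): β-rule — branch into b  //  ~a.
                              branch 1.2.1.2.1.1.2.1 (add b):
                                ○ open, literals {a=0, b=1, d=0}.
                              branch 1.2.1.2.1.1.2.2 (add ~a):
                                ○ open, literals {a=0, b=1, d=0}.
                      branch 1.2.1.2.1.2 (add (c & a)):
                        (c & a): α-rule — add c, a.
                        × closes — contains both a and ~a.
                  branch 1.2.1.2.2 (add ~b):
                    ((b | ~a) | (c & a)): β-rule — branch into (b | ~a)  //  (c & a).
                      branch 1.2.1.2.2.1 (add (b | ~a)):
                        (d -> b): β-rule — branch into ~d  //  b.
                          branch 1.2.1.2.2.1.1 (add ~d):
                            (b | ~a): β-rule — branch into b  //  ~a.
                              branch 1.2.1.2.2.1.1.1 (add b):
                                × closes — contains both b and ~b.
                              branch 1.2.1.2.2.1.1.2 (add ~a):
                                ○ open, literals {a=0, b=0, d=0}.
                          branch 1.2.1.2.2.1.2 (add b):
                            × closes — contains both b and ~b.
                      branch 1.2.1.2.2.2 (add (c & a)):
                        (c & a): α-rule — add c, a.
                        × closes — contains both a and ~a.
          branch 1.2.2 (add ~~a, ~~d):
            (a -> (d -> b)): β-rule — branch into ~a  //  (d -> b).
              branch 1.2.2.1 (add ~a):
                × closes — contains both a and ~a.
              branch 1.2.2.2 (add (d -> b)):
                ~(d & b): β-rule — branch into ~d  //  ~b.
                  branch 1.2.2.2.1 (add ~d):
                    × closes — contains both d and ~d.
                  branch 1.2.2.2.2 (add ~b):
                    ((b | ~a) | (c & a)): β-rule — branch into (b | ~a)  //  (c & a).
                      branch 1.2.2.2.2.1 (add (b | ~a)):
                        (d -> b): β-rule — branch into ~d  //  b.
                          branch 1.2.2.2.2.1.1 (add ~d):
                            × closes — contains both d and ~d.
                          branch 1.2.2.2.2.1.2 (add b):
                            × closes — contains both b and ~b.
                      branch 1.2.2.2.2.2 (add (c & a)):
                        (c & a): α-rule — add c, a.
                        (d -> b): β-rule — branch into ~d  //  b.
                          branch 1.2.2.2.2.2.1 (add ~d):
                            × closes — contains both d and ~d.
                          branch 1.2.2.2.2.2.2 (add b):
                            × closes — contains both b and ~b.
  branch 2 (add ~(~a <-> ~d), ~(a -> (d -> b))):
    ~(a -> (d -> b)): α-rule — add a, ~(d -> b).
    ~(d -> b): α-rule — add d, ~b.
    ~((d & b) <-> ((b | ~a) | (c & a))): β-rule — branch into (d & b), ~((b | ~a) | (c & a))  //  ~(d & b), ((b | ~a) | (c & a)).
      branch 2.1 (add (d & b), ~((b | ~a) | (c & a))):
        (d & b): α-rule — add d, b.
        × closes — contains both b and ~b.
      branch 2.2 (add ~(d & b), ((b | ~a) | (c & a))):
        ~(~a <-> ~d): β-rule — branch into ~a, ~~d  //  ~~a, ~d.
          branch 2.2.1 (add ~a, ~~d):
            × closes — contains both a and ~a.
          branch 2.2.2 (add ~~a, ~d):
            × closes — contains both d and ~d.
17 branches closed, 8 open.
Each open branch fixes some atoms; the unmentioned ones are free. Counting distinct full assignments: branch {a=0, b=1, d=0} (c) contributes 2 new; branch {a=0, d=0} (b, c) contributes 2 new; branch {a=0, b=0, d=0} (c) contributes 0 new; branch {a=0, b=1, d=0} (c) contributes 0 new; branch {a=0, d=0} (b, c) contributes 0 new; branch {a=0, b=1, d=0} (c) contributes 0 new; branch {a=0, b=1, d=0} (c) contributes 0 new; branch {a=0, b=0, d=0} (c) contributes 0 new. Total: 4.

4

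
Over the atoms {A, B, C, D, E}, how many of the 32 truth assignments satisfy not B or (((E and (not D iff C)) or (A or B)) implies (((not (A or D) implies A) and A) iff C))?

24

Initial set: {(not B or (((E and (not D iff C)) or (A or B)) implies (((not (A or D) implies A) and A) iff C)))}.
(not B or (((E and (not D iff C)) or (A or B)) implies (((not (A or D) implies A) and A) iff C))): β-rule — branch into not B  //  (((E and (not D iff C)) or (A or B)) implies (((not (A or D) implies A) and A) iff C)).
  branch 1 (add not B):
    ○ open, literals {B=F}.
  branch 2 (add (((E and (not D iff C)) or (A or B)) implies (((not (A or D) implies A) and A) iff C))):
    (((E and (not D iff C)) or (A or B)) implies (((not (A or D) implies A) and A) iff C)): β-rule — branch into not ((E and (not D iff C)) or (A or B))  //  (((not (A or D) implies A) and A) iff C).
      branch 2.1 (add not ((E and (not D iff C)) or (A or B))):
        not ((E and (not D iff C)) or (A or B)): α-rule — add not (E and (not D iff C)), not (A or B).
        not (A or B): α-rule — add not A, not B.
        not (E and (not D iff C)): β-rule — branch into not E  //  not (not D iff C).
          branch 2.1.1 (add not E):
            ○ open, literals {A=F, B=F, E=F}.
          branch 2.1.2 (add not (not D iff C)):
            not (not D iff C): β-rule — branch into not D, not C  //  not not D, C.
              branch 2.1.2.1 (add not D, not C):
                ○ open, literals {A=F, B=F, C=F, D=F}.
              branch 2.1.2.2 (add not not D, C):
                ○ open, literals {A=F, B=F, C=T, D=T}.
      branch 2.2 (add (((not (A or D) implies A) and A) iff C)):
        (((not (A or D) implies A) and A) iff C): β-rule — branch into ((not (A or D) implies A) and A), C  //  not ((not (A or D) implies A) and A), not C.
          branch 2.2.1 (add ((not (A or D) implies A) and A), C):
            ((not (A or D) implies A) and A): α-rule — add (not (A or D) implies A), A.
            (not (A or D) implies A): β-rule — branch into not not (A or D)  //  A.
              branch 2.2.1.1 (add not not (A or D)):
                not not (A or D): β-rule — branch into A  //  D.
                  branch 2.2.1.1.1 (add A):
                    ○ open, literals {A=T, C=T}.
                  branch 2.2.1.1.2 (add D):
                    ○ open, literals {A=T, C=T, D=T}.
              branch 2.2.1.2 (add A):
                ○ open, literals {A=T, C=T}.
          branch 2.2.2 (add not ((not (A or D) implies A) and A), not C):
            not ((not (A or D) implies A) and A): β-rule — branch into not (not (A or D) implies A)  //  not A.
              branch 2.2.2.1 (add not (not (A or D) implies A)):
                not (not (A or D) implies A): α-rule — add not (A or D), not A.
                not (A or D): α-rule — add not A, not D.
                ○ open, literals {A=F, C=F, D=F}.
              branch 2.2.2.2 (add not A):
                ○ open, literals {A=F, C=F}.
0 branches closed, 9 open.
Each open branch fixes some atoms; the unmentioned ones are free. Counting distinct full assignments: branch {B=F} (A, C, D, E) contributes 16 new; branch {A=F, B=F, E=F} (C, D) contributes 0 new; branch {A=F, B=F, C=F, D=F} (E) contributes 0 new; branch {A=F, B=F, C=T, D=T} (E) contributes 0 new; branch {A=T, C=T} (B, D, E) contributes 4 new; branch {A=T, C=T, D=T} (B, E) contributes 0 new; branch {A=T, C=T} (B, D, E) contributes 0 new; branch {A=F, C=F, D=F} (B, E) contributes 2 new; branch {A=F, C=F} (B, D, E) contributes 2 new. Total: 24.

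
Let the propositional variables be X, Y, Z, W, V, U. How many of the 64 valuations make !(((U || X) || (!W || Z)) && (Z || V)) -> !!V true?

48

Initial set: {(!(((U || X) || (!W || Z)) && (Z || V)) -> !!V)}.
(!(((U || X) || (!W || Z)) && (Z || V)) -> !!V): β-rule — branch into !!(((U || X) || (!W || Z)) && (Z || V))  //  !!V.
  branch 1 (add !!(((U || X) || (!W || Z)) && (Z || V))):
    !!(((U || X) || (!W || Z)) && (Z || V)): α-rule — add ((U || X) || (!W || Z)), (Z || V).
    ((U || X) || (!W || Z)): β-rule — branch into (U || X)  //  (!W || Z).
      branch 1.1 (add (U || X)):
        (Z || V): β-rule — branch into Z  //  V.
          branch 1.1.1 (add Z):
            (U || X): β-rule — branch into U  //  X.
              branch 1.1.1.1 (add U):
                ○ open, literals {U=T, Z=T}.
              branch 1.1.1.2 (add X):
                ○ open, literals {X=T, Z=T}.
          branch 1.1.2 (add V):
            (U || X): β-rule — branch into U  //  X.
              branch 1.1.2.1 (add U):
                ○ open, literals {U=T, V=T}.
              branch 1.1.2.2 (add X):
                ○ open, literals {V=T, X=T}.
      branch 1.2 (add (!W || Z)):
        (Z || V): β-rule — branch into Z  //  V.
          branch 1.2.1 (add Z):
            (!W || Z): β-rule — branch into !W  //  Z.
              branch 1.2.1.1 (add !W):
                ○ open, literals {W=F, Z=T}.
              branch 1.2.1.2 (add Z):
                ○ open, literals {Z=T}.
          branch 1.2.2 (add V):
            (!W || Z): β-rule — branch into !W  //  Z.
              branch 1.2.2.1 (add !W):
                ○ open, literals {V=T, W=F}.
              branch 1.2.2.2 (add Z):
                ○ open, literals {V=T, Z=T}.
  branch 2 (add !!V):
    !!V: drop double negation, giving V.
    ○ open, literals {V=T}.
0 branches closed, 9 open.
Each open branch fixes some atoms; the unmentioned ones are free. Counting distinct full assignments: branch {U=T, Z=T} (X, Y, W, V) contributes 16 new; branch {X=T, Z=T} (Y, W, V, U) contributes 8 new; branch {U=T, V=T} (X, Y, Z, W) contributes 8 new; branch {V=T, X=T} (Y, Z, W, U) contributes 4 new; branch {W=F, Z=T} (X, Y, V, U) contributes 4 new; branch {Z=T} (X, Y, W, V, U) contributes 4 new; branch {V=T, W=F} (X, Y, Z, U) contributes 2 new; branch {V=T, Z=T} (X, Y, W, U) contributes 0 new; branch {V=T} (X, Y, Z, W, U) contributes 2 new. Total: 48.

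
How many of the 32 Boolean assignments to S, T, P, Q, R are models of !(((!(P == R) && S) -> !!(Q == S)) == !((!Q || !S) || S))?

Initial set: {!(((!(P == R) && S) -> !!(Q == S)) == !((!Q || !S) || S))}.
!(((!(P == R) && S) -> !!(Q == S)) == !((!Q || !S) || S)): β-rule — branch into ((!(P == R) && S) -> !!(Q == S)), !!((!Q || !S) || S)  //  !((!(P == R) && S) -> !!(Q == S)), !((!Q || !S) || S).
  branch 1 (add ((!(P == R) && S) -> !!(Q == S)), !!((!Q || !S) || S)):
    ((!(P == R) && S) -> !!(Q == S)): β-rule — branch into !(!(P == R) && S)  //  !!(Q == S).
      branch 1.1 (add !(!(P == R) && S)):
        !!((!Q || !S) || S): β-rule — branch into (!Q || !S)  //  S.
          branch 1.1.1 (add (!Q || !S)):
            !(!(P == R) && S): β-rule — branch into !!(P == R)  //  !S.
              branch 1.1.1.1 (add !!(P == R)):
                (!Q || !S): β-rule — branch into !Q  //  !S.
                  branch 1.1.1.1.1 (add !Q):
                    !!(P == R): β-rule — branch into P, R  //  !P, !R.
                      branch 1.1.1.1.1.1 (add P, R):
                        ○ open, literals {P=1, Q=0, R=1}.
                      branch 1.1.1.1.1.2 (add !P, !R):
                        ○ open, literals {P=0, Q=0, R=0}.
                  branch 1.1.1.1.2 (add !S):
                    !!(P == R): β-rule — branch into P, R  //  !P, !R.
                      branch 1.1.1.1.2.1 (add P, R):
                        ○ open, literals {P=1, R=1, S=0}.
                      branch 1.1.1.1.2.2 (add !P, !R):
                        ○ open, literals {P=0, R=0, S=0}.
              branch 1.1.1.2 (add !S):
                (!Q || !S): β-rule — branch into !Q  //  !S.
                  branch 1.1.1.2.1 (add !Q):
                    ○ open, literals {Q=0, S=0}.
                  branch 1.1.1.2.2 (add !S):
                    ○ open, literals {S=0}.
          branch 1.1.2 (add S):
            !(!(P == R) && S): β-rule — branch into !!(P == R)  //  !S.
              branch 1.1.2.1 (add !!(P == R)):
                !!(P == R): β-rule — branch into P, R  //  !P, !R.
                  branch 1.1.2.1.1 (add P, R):
                    ○ open, literals {P=1, R=1, S=1}.
                  branch 1.1.2.1.2 (add !P, !R):
                    ○ open, literals {P=0, R=0, S=1}.
              branch 1.1.2.2 (add !S):
                × closes — contains both S and !S.
      branch 1.2 (add !!(Q == S)):
        !!(Q == S): drop double negation, giving (Q == S).
        !!((!Q || !S) || S): β-rule — branch into (!Q || !S)  //  S.
          branch 1.2.1 (add (!Q || !S)):
            (Q == S): β-rule — branch into Q, S  //  !Q, !S.
              branch 1.2.1.1 (add Q, S):
                (!Q || !S): β-rule — branch into !Q  //  !S.
                  branch 1.2.1.1.1 (add !Q):
                    × closes — contains both Q and !Q.
                  branch 1.2.1.1.2 (add !S):
                    × closes — contains both S and !S.
              branch 1.2.1.2 (add !Q, !S):
                (!Q || !S): β-rule — branch into !Q  //  !S.
                  branch 1.2.1.2.1 (add !Q):
                    ○ open, literals {Q=0, S=0}.
                  branch 1.2.1.2.2 (add !S):
                    ○ open, literals {Q=0, S=0}.
          branch 1.2.2 (add S):
            (Q == S): β-rule — branch into Q, S  //  !Q, !S.
              branch 1.2.2.1 (add Q, S):
                ○ open, literals {Q=1, S=1}.
              branch 1.2.2.2 (add !Q, !S):
                × closes — contains both S and !S.
  branch 2 (add !((!(P == R) && S) -> !!(Q == S)), !((!Q || !S) || S)):
    !((!(P == R) && S) -> !!(Q == S)): α-rule — add (!(P == R) && S), !!!(Q == S).
    !((!Q || !S) || S): α-rule — add !(!Q || !S), !S.
    (!(P == R) && S): α-rule — add !(P == R), S.
    × closes — contains both S and !S.
5 branches closed, 11 open.
Each open branch fixes some atoms; the unmentioned ones are free. Counting distinct full assignments: branch {P=1, Q=0, R=1} (S, T) contributes 4 new; branch {P=0, Q=0, R=0} (S, T) contributes 4 new; branch {P=1, R=1, S=0} (T, Q) contributes 2 new; branch {P=0, R=0, S=0} (T, Q) contributes 2 new; branch {Q=0, S=0} (T, P, R) contributes 4 new; branch {S=0} (T, P, Q, R) contributes 4 new; branch {P=1, R=1, S=1} (T, Q) contributes 2 new; branch {P=0, R=0, S=1} (T, Q) contributes 2 new; branch {Q=0, S=0} (T, P, R) contributes 0 new; branch {Q=0, S=0} (T, P, R) contributes 0 new; branch {Q=1, S=1} (T, P, R) contributes 4 new. Total: 28.

28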